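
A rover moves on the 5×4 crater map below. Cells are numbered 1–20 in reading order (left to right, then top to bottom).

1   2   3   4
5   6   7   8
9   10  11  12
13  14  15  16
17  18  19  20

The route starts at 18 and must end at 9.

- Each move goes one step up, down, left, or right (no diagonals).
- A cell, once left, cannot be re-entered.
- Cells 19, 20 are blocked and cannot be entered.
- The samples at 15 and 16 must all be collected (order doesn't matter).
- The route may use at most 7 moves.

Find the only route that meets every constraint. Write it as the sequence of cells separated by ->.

The 7-move cap with required stops at 15, 16 leaves no slack for detours.
Route from 18: up 1 to 14, right 2 to 16, up 1 to 12, left 3 to 9 — 7 moves in all.
Check: all required cells visited; 7 ≤ 7 moves.

18 -> 14 -> 15 -> 16 -> 12 -> 11 -> 10 -> 9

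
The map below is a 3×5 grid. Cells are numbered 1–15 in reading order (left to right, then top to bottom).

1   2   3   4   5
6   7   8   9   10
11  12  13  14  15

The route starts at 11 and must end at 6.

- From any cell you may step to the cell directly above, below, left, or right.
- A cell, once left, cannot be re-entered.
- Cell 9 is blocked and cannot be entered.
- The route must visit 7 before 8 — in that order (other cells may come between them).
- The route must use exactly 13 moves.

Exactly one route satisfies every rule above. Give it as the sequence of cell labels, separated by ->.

11 -> 12 -> 7 -> 8 -> 13 -> 14 -> 15 -> 10 -> 5 -> 4 -> 3 -> 2 -> 1 -> 6

The waypoints must appear in the order 7, 8, with no cell reused.
Route from 11: right 1 to 12, up 1 to 7, right 1 to 8, down 1 to 13, right 2 to 15, up 2 to 5, left 4 to 1, down 1 to 6 — 13 moves in all.
Check: order respected (7 at step 2, 8 at step 3); 13 moves as required.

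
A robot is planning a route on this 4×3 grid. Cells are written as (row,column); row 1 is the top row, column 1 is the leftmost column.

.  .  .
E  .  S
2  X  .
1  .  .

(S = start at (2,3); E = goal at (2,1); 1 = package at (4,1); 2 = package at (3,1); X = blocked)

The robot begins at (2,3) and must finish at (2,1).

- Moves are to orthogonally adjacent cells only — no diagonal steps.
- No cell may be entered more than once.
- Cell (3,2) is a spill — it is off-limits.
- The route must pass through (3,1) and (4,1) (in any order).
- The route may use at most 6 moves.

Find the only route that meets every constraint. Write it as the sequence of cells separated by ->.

(2,3) -> (3,3) -> (4,3) -> (4,2) -> (4,1) -> (3,1) -> (2,1)

Any route must reach (3,1) and (4,1) and still end at (2,1) within 6 moves, so the order of the required stops is forced.
Route from (2,3): down 2 to (4,3), left 2 to (4,1), up 2 to (2,1) — 6 moves in all.
Check: all required cells visited; 6 ≤ 6 moves.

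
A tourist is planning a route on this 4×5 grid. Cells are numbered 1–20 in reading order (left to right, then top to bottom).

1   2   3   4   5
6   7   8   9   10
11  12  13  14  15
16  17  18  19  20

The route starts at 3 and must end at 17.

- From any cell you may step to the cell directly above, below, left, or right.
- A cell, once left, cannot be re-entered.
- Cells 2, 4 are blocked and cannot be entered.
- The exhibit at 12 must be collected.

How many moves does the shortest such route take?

4

Any route passes through 12 somewhere between 3 and 17. Summing Manhattan distances along the two legs (3 → 12 → 17) gives a lower bound of 3 + 1 = 4 moves.
A route of 4 moves achieves this: 3 → 8 → 13 → 12 → 17.
Since 4 matches the lower bound, it is optimal.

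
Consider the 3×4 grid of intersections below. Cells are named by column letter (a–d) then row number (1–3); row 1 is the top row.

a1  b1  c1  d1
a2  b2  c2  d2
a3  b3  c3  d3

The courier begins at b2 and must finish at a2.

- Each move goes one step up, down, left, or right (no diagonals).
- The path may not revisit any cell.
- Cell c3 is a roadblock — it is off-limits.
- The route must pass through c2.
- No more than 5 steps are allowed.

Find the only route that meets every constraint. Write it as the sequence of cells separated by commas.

Any route must reach c2 and still end at a2 within 5 moves, so the order of the required stops is forced.
Route from b2: right 1 to c2, up 1 to c1, left 2 to a1, down 1 to a2 — 5 moves in all.
Check: all required cells visited; 5 ≤ 5 moves.

b2, c2, c1, b1, a1, a2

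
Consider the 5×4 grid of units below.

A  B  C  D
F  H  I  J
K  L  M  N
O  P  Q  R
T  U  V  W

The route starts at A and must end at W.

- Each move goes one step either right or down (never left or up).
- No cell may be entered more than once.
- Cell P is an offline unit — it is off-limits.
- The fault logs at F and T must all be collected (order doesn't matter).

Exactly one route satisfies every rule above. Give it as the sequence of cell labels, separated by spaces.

Moves only go right or down, so the column and row indices never decrease.
Route from A: 4× down (reaching T), 3× right (reaching W) — 7 moves in all.
Check: all required cells visited.

A F K O T U V W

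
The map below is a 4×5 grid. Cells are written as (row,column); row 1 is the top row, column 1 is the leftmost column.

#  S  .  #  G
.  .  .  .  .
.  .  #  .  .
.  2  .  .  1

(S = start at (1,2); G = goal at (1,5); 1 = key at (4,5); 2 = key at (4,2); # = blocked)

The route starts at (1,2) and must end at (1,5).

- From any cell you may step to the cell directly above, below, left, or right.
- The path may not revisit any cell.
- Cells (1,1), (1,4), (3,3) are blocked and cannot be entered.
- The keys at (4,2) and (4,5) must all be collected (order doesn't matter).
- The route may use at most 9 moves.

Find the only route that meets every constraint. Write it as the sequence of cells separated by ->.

(1,2) -> (2,2) -> (3,2) -> (4,2) -> (4,3) -> (4,4) -> (4,5) -> (3,5) -> (2,5) -> (1,5)

The budget equals the shortest possible length, so every move has to be on a shortest route through the required cells.
Route from (1,2): 3× down (reaching (4,2)), 3× right (reaching (4,5)), 3× up (reaching (1,5)) — 9 moves in all.
Check: all required cells visited; 9 ≤ 9 moves.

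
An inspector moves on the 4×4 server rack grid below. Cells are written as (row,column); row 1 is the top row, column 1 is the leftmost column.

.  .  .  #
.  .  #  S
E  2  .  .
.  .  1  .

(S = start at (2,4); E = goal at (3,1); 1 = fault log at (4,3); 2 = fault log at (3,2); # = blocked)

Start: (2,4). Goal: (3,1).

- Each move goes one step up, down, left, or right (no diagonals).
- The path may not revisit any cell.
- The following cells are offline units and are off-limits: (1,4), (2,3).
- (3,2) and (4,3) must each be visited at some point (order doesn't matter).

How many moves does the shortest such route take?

Any route passes through (3,2) and (4,3) in some order between (2,4) and (3,1). Summing Manhattan distances along each leg and taking the cheapest ordering ((2,4) → (4,3) → (3,2) → (3,1)) gives a lower bound of 3 + 2 + 1 = 6 moves.
A route of 6 moves achieves this: (2,4) → (3,4) → (4,4) → (4,3) → (3,3) → (3,2) → (3,1).
Since 6 matches the lower bound, it is optimal.

6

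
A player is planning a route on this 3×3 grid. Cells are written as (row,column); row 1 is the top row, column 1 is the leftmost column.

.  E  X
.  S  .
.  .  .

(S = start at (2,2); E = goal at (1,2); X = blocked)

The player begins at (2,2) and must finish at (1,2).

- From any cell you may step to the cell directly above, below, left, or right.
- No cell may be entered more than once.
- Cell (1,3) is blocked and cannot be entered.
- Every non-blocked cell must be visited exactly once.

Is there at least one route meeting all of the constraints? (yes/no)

yes

One route that works: (2,2) → (2,3) → (3,3) → (3,2) → (3,1) → (2,1) → (1,1) → (1,2).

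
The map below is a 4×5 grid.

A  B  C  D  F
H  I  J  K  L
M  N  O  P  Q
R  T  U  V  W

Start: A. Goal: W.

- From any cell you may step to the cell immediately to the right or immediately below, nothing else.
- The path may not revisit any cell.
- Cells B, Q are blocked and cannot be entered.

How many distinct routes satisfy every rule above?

10

A right/down-only route from A to W makes exactly 3 down-moves and 4 right-moves in some order.
With no other constraints that would be C(7,3) = 35 routes.
Subtract routes through each blocked cell (inclusion–exclusion for overlaps): − through B: 20 − through Q: 15 + through B&Q: 10 → 10.
That gives 10 routes.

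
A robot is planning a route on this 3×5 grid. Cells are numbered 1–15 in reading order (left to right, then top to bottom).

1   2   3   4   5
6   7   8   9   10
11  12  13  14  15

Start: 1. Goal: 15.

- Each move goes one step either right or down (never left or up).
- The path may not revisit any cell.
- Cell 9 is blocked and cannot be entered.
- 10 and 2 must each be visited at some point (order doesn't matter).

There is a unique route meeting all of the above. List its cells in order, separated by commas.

1, 2, 3, 4, 5, 10, 15

Moves only go right or down, so the column and row indices never decrease.
Route from 1: right 4 to 5, down 2 to 15 — 6 moves in all.
Check: all required cells visited.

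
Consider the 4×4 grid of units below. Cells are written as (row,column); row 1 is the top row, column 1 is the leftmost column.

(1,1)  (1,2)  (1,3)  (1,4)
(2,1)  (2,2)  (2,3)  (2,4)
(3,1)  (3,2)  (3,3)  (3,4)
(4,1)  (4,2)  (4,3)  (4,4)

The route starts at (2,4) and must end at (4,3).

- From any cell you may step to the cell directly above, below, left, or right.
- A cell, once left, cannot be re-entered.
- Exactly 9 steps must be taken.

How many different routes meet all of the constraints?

40

Need simple routes of exactly 9 moves from (2,4) to (4,3) (Manhattan distance 3, so 3 moves are spent on a detour and 3 undoing it).
Branch systematically from the start, pruning whenever the remaining move budget drops below the Manhattan distance to (4,3) or differs from it in parity. Grouping the completions by first move — via (1,4): 19; via (3,4): 5; via (2,3): 16 — and summing: 19 + 5 + 16 = 40.
That gives 40 routes.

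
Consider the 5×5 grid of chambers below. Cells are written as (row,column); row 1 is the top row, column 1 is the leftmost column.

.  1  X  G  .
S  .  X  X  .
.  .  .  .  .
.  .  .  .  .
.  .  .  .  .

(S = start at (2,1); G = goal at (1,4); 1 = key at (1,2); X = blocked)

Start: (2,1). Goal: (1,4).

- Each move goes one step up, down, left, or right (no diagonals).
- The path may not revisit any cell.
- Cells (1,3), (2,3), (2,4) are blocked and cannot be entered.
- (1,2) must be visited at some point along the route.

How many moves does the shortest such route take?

Any route passes through (1,2) somewhere between (2,1) and (1,4). Summing Manhattan distances along the two legs ((2,1) → (1,2) → (1,4)) gives a lower bound of 2 + 2 = 4 moves.
That bound ignores the blocked cells. Measuring each leg by the fewest moves that actually steer around them ((2,1)→(1,2): 2; (1,2)→(1,4): 8) raises the lower bound to 10.
A route of 10 moves exists: (2,1) → (1,1) → (1,2) → (2,2) → (3,2) → (3,3) → (3,4) → (3,5) → (2,5) → (1,5) → (1,4).
Since 10 matches that lower bound, it is optimal.

10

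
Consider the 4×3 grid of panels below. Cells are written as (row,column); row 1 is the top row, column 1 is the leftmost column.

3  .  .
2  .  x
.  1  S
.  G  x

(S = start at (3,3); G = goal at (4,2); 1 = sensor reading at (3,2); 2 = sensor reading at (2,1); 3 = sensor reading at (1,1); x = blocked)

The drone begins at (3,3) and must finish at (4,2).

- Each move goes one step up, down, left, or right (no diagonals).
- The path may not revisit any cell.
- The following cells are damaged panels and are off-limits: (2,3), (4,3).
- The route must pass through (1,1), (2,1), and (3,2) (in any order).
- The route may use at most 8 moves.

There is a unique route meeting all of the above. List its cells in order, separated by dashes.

(3,3) - (3,2) - (2,2) - (1,2) - (1,1) - (2,1) - (3,1) - (4,1) - (4,2)

The 8-move cap with required stops at (1,1), (2,1), (3,2) leaves no slack for detours.
Route from (3,3): left to (3,2), 2× up (reaching (1,2)), left to (1,1), 3× down (reaching (4,1)), right to (4,2) — 8 moves in all.
Check: all required cells visited; 8 ≤ 8 moves.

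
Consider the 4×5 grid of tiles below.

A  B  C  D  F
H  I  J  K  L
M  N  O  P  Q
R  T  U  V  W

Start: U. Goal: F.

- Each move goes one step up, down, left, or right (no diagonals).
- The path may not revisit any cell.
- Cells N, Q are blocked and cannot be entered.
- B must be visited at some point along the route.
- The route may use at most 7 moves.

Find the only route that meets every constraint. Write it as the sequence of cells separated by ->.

The 7-move cap with required stops at B leaves no slack for detours.
Route from U: up 2 to J, left 1 to I, up 1 to B, right 3 to F — 7 moves in all.
Check: all required cells visited; 7 ≤ 7 moves.

U -> O -> J -> I -> B -> C -> D -> F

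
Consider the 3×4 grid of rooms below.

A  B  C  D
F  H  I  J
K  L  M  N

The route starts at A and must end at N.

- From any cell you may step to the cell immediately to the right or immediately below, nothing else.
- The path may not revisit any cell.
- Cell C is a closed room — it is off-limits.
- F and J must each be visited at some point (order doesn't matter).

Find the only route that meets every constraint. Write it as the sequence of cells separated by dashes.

Moves only go right or down, so the column and row indices never decrease.
Route from A: down 1 to F, right 3 to J, down 1 to N — 5 moves in all.
Check: all required cells visited.

A - F - H - I - J - N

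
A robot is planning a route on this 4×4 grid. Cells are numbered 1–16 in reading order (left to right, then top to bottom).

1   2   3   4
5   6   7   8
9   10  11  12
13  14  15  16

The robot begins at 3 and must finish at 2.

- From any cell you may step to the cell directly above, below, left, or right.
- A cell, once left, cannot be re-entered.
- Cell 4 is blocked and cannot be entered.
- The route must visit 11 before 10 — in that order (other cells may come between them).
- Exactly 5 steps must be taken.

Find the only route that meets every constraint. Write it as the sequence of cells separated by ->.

The waypoints must appear in the order 11, 10, with no cell reused.
Route from 3: down 2 to 11, left 1 to 10, up 2 to 2 — 5 moves in all.
Check: order respected (11 at step 2, 10 at step 3); 5 moves as required.

3 -> 7 -> 11 -> 10 -> 6 -> 2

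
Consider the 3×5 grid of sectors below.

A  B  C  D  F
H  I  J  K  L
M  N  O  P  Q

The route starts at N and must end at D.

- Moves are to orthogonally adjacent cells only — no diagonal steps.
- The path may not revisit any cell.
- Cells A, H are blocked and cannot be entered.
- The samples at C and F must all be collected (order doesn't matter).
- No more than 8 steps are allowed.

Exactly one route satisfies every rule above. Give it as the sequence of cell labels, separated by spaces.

Any route must reach C and F and still end at D within 8 moves, so the order of the required stops is forced.
Route from N: 2× up (reaching B), right to C, down to J, 2× right (reaching L), up to F, left to D — 8 moves in all.
Check: all required cells visited; 8 ≤ 8 moves.

N I B C J K L F D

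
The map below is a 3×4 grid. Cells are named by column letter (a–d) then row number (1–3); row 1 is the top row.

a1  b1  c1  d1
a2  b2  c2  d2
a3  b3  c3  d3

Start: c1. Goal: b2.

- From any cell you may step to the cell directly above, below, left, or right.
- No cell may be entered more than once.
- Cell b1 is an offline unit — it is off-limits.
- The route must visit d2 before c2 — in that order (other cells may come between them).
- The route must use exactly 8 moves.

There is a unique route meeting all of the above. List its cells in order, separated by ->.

c1 -> d1 -> d2 -> c2 -> c3 -> b3 -> a3 -> a2 -> b2

The waypoints must appear in the order d2, c2, with no cell reused.
Route from c1: right 1 to d1, down 1 to d2, left 1 to c2, down 1 to c3, left 2 to a3, up 1 to a2, right 1 to b2 — 8 moves in all.
Check: order respected (d2 at step 2, c2 at step 3); 8 moves as required.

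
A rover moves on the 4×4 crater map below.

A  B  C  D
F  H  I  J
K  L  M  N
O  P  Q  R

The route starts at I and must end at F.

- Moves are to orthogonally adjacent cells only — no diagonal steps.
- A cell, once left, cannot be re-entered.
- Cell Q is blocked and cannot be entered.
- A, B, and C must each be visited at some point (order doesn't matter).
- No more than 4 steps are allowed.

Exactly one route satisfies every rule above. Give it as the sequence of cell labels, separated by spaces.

I C B A F

Any route must reach A, B, and C and still end at F within 4 moves, so the order of the required stops is forced.
Route from I: up to C, 2× left (reaching A), down to F — 4 moves in all.
Check: all required cells visited; 4 ≤ 4 moves.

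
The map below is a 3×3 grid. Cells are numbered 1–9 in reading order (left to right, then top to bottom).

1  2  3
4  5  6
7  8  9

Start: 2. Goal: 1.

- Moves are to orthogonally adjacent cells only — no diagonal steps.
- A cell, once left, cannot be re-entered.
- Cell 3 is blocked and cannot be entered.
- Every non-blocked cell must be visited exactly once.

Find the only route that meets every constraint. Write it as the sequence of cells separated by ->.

2 -> 5 -> 6 -> 9 -> 8 -> 7 -> 4 -> 1

Need to visit all 8 open cells exactly once, starting at 2 and ending at 1.
Cell 7 has only two open neighbours (4 and 8), so the path must pass straight through it: one of those is the cell it's entered from and the other is where it exits.
Route from 2: down 1 to 5, right 1 to 6, down 1 to 9, left 2 to 7, up 2 to 1 — 7 moves in all.
Check: all 8 open cells covered.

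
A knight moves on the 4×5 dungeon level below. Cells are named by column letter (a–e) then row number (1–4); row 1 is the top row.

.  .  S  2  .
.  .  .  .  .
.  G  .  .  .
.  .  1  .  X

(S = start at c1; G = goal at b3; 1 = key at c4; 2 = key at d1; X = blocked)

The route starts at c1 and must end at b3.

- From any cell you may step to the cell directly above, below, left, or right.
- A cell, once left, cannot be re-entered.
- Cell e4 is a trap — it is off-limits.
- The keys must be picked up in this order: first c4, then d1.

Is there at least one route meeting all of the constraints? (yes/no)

One route that works: c1 → b1 → b2 → a2 → a3 → a4 → b4 → c4 → d4 → d3 → e3 → e2 → e1 → d1 → d2 → c2 → c3 → b3.

yes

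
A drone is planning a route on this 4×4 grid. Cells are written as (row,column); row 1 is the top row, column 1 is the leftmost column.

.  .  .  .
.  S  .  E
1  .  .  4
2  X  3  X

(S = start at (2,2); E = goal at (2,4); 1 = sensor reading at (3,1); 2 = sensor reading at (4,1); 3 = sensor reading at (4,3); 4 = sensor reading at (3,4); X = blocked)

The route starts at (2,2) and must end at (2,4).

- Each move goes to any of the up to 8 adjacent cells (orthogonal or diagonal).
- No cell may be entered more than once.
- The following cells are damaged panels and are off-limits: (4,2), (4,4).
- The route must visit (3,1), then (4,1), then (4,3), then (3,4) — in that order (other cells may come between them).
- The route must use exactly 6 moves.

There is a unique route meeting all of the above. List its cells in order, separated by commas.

(2,2), (3,1), (4,1), (3,2), (4,3), (3,4), (2,4)

The waypoints must appear in the order (3,1), (4,1), (4,3), (3,4), with no cell reused.
Route from (2,2): down-left to (3,1), down to (4,1), up-right to (3,2), down-right to (4,3), up-right to (3,4), up to (2,4) — 6 moves in all.
Check: order respected (1 at step 1, 2 at step 2, 3 at step 4, 4 at step 5); 6 moves as required.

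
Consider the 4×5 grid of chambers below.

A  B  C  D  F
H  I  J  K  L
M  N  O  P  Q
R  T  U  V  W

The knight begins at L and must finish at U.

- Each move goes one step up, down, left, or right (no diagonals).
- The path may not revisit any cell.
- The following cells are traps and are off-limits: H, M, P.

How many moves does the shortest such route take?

The Manhattan distance from L to U is |2−4| + |5−3| = 4, so at least 4 moves are needed.
A route of 4 moves achieves this: L → Q → W → V → U.
Since 4 matches the lower bound, it is optimal.

4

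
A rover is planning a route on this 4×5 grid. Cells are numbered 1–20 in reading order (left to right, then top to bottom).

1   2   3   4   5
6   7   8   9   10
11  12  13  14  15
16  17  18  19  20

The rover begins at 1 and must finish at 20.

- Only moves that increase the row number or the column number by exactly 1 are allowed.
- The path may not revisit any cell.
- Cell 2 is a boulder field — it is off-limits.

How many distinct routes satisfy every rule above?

15

A right/down-only route from 1 to 20 makes exactly 3 down-moves and 4 right-moves in some order.
With no other constraints that would be C(7,3) = 35 routes.
Subtract routes through each blocked cell (inclusion–exclusion for overlaps): − through 2: 20 → 15.
That gives 15 routes.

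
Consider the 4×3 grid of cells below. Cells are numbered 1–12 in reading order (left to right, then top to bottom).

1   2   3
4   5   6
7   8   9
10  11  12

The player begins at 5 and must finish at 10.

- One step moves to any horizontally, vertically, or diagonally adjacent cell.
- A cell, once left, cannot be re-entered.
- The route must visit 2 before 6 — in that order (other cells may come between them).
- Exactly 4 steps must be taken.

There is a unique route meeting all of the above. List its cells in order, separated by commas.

5, 2, 6, 8, 10

The waypoints must appear in the order 2, 6, with no cell reused.
Route from 5: up to 2, down-right to 6, 2× down-left (reaching 10) — 4 moves in all.
Check: order respected (2 at step 1, 6 at step 2); 4 moves as required.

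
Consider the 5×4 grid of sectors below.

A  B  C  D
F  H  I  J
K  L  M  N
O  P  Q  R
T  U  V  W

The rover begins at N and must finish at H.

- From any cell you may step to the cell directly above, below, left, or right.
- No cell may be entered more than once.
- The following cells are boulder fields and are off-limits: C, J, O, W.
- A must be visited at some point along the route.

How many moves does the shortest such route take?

7

Any route passes through A somewhere between N and H. Summing Manhattan distances along the two legs (N → A → H) gives a lower bound of 5 + 2 = 7 moves.
A route of 7 moves achieves this: N → M → L → K → F → A → B → H.
Since 7 matches the lower bound, it is optimal.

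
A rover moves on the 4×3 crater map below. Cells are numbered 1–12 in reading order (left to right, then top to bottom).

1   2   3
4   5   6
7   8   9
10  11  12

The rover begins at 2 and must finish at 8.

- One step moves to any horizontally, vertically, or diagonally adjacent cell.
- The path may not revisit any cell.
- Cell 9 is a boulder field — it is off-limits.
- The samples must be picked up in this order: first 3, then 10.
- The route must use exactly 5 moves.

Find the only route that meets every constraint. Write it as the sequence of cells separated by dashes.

2 - 3 - 5 - 7 - 10 - 8

The waypoints must appear in the order 3, 10, with no cell reused.
Route from 2: right to 3, 2× down-left (reaching 7), down to 10, up-right to 8 — 5 moves in all.
Check: order respected (3 at step 1, 10 at step 4); 5 moves as required.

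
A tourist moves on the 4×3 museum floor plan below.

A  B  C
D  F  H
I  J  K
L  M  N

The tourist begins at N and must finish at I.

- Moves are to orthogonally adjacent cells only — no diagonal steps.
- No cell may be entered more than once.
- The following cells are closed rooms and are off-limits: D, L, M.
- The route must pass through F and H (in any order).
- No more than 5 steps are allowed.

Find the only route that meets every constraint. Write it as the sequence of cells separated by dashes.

The budget equals the shortest possible length, so every move has to be on a shortest route through the required cells.
Route from N: 2× up (reaching H), left to F, down to J, left to I — 5 moves in all.
Check: all required cells visited; 5 ≤ 5 moves.

N - K - H - F - J - I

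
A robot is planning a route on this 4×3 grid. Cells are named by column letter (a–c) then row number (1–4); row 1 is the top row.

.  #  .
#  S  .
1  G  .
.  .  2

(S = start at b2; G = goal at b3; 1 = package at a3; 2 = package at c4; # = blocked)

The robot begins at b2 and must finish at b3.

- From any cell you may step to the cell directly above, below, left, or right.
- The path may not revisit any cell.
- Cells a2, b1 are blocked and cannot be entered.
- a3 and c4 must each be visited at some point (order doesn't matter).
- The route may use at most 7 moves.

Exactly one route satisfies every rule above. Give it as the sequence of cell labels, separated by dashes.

The budget equals the shortest possible length, so every move has to be on a shortest route through the required cells.
Route from b2: right to c2, 2× down (reaching c4), 2× left (reaching a4), up to a3, right to b3 — 7 moves in all.
Check: all required cells visited; 7 ≤ 7 moves.

b2 - c2 - c3 - c4 - b4 - a4 - a3 - b3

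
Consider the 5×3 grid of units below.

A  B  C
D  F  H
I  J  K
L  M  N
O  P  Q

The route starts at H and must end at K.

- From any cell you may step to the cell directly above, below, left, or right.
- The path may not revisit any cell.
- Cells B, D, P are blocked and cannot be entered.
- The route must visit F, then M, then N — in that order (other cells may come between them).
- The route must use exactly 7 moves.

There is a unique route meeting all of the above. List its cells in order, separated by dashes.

The waypoints must appear in the order F, M, N, with no cell reused.
Route from H: left to F, down to J, left to I, down to L, 2× right (reaching N), up to K — 7 moves in all.
Check: order respected (F at step 1, M at step 5, N at step 6); 7 moves as required.

H - F - J - I - L - M - N - K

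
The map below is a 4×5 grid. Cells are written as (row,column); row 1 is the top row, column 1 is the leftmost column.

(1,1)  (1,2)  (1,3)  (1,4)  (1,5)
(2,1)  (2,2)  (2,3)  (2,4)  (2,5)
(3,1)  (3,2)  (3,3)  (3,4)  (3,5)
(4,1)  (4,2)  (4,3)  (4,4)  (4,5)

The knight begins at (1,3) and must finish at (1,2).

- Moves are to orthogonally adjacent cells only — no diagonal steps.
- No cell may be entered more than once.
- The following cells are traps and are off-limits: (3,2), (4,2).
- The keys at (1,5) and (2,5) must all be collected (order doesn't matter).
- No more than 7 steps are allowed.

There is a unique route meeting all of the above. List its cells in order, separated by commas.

(1,3), (1,4), (1,5), (2,5), (2,4), (2,3), (2,2), (1,2)

The budget equals the shortest possible length, so every move has to be on a shortest route through the required cells.
Route from (1,3): 2× right (reaching (1,5)), down to (2,5), 3× left (reaching (2,2)), up to (1,2) — 7 moves in all.
Check: all required cells visited; 7 ≤ 7 moves.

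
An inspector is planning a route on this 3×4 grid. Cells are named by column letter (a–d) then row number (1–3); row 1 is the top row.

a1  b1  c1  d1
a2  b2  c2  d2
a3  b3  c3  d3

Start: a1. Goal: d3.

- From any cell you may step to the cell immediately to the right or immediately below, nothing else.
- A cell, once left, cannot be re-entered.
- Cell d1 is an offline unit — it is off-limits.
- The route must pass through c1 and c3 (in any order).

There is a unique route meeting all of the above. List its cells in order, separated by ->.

a1 -> b1 -> c1 -> c2 -> c3 -> d3

Moves only go right or down, so the column and row indices never decrease.
Route from a1: right 2 to c1, down 2 to c3, right 1 to d3 — 5 moves in all.
Check: all required cells visited.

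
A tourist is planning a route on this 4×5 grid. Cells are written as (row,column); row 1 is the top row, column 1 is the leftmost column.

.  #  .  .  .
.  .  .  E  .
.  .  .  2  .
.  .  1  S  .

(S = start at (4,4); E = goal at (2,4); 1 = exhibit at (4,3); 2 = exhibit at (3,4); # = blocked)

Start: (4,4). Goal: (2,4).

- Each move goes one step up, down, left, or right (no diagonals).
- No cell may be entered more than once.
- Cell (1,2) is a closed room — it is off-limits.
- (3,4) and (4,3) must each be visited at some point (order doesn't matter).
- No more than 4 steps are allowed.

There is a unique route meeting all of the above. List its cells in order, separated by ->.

The 4-move cap with required stops at (3,4), (4,3) leaves no slack for detours.
Route from (4,4): left to (4,3), up to (3,3), right to (3,4), up to (2,4) — 4 moves in all.
Check: all required cells visited; 4 ≤ 4 moves.

(4,4) -> (4,3) -> (3,3) -> (3,4) -> (2,4)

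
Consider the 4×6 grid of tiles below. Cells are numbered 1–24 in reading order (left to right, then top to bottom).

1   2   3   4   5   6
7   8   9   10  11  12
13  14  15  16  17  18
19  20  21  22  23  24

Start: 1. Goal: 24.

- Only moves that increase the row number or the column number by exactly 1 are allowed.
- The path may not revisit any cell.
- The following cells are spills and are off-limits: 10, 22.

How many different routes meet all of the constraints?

16

A right/down-only route from 1 to 24 makes exactly 3 down-moves and 5 right-moves in some order.
With no other constraints that would be C(8,3) = 56 routes.
Subtract routes through each blocked cell (inclusion–exclusion for overlaps): − through 10: 24 − through 22: 20 + through 10&22: 4 → 16.
That gives 16 routes.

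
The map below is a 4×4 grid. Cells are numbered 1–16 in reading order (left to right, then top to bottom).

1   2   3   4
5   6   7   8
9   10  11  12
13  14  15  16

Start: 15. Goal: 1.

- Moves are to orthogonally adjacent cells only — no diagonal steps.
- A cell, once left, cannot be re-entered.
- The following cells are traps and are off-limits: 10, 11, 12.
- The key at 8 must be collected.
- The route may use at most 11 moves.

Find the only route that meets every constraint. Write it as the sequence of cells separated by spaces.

Any route must reach 8 and still end at 1 within 11 moves, so the order of the required stops is forced.
Route from 15: left 2 to 13, up 2 to 5, right 3 to 8, up 1 to 4, left 3 to 1 — 11 moves in all.
Check: all required cells visited; 11 ≤ 11 moves.

15 14 13 9 5 6 7 8 4 3 2 1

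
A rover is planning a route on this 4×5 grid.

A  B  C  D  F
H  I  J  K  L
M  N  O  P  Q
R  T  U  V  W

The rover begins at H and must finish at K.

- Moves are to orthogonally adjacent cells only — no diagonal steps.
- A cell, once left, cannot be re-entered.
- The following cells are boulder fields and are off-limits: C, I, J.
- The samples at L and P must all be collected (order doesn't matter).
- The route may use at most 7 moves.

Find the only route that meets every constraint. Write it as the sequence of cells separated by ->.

The budget equals the shortest possible length, so every move has to be on a shortest route through the required cells.
Route from H: down to M, 4× right (reaching Q), up to L, left to K — 7 moves in all.
Check: all required cells visited; 7 ≤ 7 moves.

H -> M -> N -> O -> P -> Q -> L -> K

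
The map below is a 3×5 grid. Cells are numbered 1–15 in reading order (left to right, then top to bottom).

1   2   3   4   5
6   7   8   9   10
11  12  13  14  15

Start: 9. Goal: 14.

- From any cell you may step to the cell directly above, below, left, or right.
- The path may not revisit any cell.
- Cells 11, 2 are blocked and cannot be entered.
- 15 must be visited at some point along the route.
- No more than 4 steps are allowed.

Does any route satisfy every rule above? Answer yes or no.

yes

One route that works: 9 → 10 → 15 → 14.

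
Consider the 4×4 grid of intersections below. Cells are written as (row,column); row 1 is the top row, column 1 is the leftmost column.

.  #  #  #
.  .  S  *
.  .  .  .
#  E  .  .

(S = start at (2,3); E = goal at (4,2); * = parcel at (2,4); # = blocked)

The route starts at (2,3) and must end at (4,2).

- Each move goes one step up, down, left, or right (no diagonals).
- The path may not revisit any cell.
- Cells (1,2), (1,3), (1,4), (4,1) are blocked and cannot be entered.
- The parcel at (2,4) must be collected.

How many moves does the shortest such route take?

Any route passes through (2,4) somewhere between (2,3) and (4,2). Summing Manhattan distances along the two legs ((2,3) → (2,4) → (4,2)) gives a lower bound of 1 + 4 = 5 moves.
A route of 5 moves achieves this: (2,3) → (2,4) → (3,4) → (4,4) → (4,3) → (4,2).
Since 5 matches the lower bound, it is optimal.

5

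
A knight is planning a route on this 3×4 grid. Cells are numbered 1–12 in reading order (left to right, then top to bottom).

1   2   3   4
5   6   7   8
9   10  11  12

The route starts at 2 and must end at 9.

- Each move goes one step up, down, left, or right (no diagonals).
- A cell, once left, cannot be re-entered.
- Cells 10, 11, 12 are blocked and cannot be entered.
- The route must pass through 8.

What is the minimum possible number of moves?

Any route passes through 8 somewhere between 2 and 9. Summing Manhattan distances along the two legs (2 → 8 → 9) gives a lower bound of 3 + 4 = 7 moves.
A route of 7 moves achieves this: 2 → 3 → 4 → 8 → 7 → 6 → 5 → 9.
Since 7 matches the lower bound, it is optimal.

7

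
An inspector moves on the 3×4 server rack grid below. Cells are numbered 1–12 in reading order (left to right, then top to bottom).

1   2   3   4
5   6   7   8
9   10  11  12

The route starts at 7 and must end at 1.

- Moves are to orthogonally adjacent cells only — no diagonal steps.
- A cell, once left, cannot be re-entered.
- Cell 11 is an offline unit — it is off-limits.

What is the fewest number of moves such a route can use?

The Manhattan distance from 7 to 1 is |2−1| + |3−1| = 3, so at least 3 moves are needed.
A route of 3 moves achieves this: 7 → 3 → 2 → 1.
Since 3 matches the lower bound, it is optimal.

3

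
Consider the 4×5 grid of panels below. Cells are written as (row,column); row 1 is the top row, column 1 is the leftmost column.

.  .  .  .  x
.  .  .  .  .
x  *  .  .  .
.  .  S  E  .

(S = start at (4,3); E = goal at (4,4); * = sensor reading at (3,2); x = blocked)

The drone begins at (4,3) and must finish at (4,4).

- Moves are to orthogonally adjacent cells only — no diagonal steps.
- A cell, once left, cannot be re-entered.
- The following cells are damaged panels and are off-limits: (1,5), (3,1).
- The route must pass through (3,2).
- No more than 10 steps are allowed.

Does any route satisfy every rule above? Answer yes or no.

One route that works: (4,3) → (4,2) → (3,2) → (3,3) → (3,4) → (4,4).

yes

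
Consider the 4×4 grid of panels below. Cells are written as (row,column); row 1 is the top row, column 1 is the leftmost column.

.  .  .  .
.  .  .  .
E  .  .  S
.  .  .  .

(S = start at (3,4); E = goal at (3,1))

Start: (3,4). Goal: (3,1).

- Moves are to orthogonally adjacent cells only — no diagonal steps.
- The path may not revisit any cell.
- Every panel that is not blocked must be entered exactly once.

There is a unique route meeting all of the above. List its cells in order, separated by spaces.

(3,4) (4,4) (4,3) (3,3) (2,3) (2,4) (1,4) (1,3) (1,2) (1,1) (2,1) (2,2) (3,2) (4,2) (4,1) (3,1)

Need to visit all 16 open cells exactly once, starting at (3,4) and ending at (3,1).
Cell (4,4) has only two open neighbours ((3,4) and (4,3)), so the path must pass straight through it: one of those is the cell it's entered from and the other is where it exits.
Route from (3,4): down to (4,4), left to (4,3), 2× up (reaching (2,3)), right to (2,4), up to (1,4), 3× left (reaching (1,1)), down to (2,1), right to (2,2), 2× down (reaching (4,2)), left to (4,1), up to (3,1) — 15 moves in all.
Check: all 16 open cells covered.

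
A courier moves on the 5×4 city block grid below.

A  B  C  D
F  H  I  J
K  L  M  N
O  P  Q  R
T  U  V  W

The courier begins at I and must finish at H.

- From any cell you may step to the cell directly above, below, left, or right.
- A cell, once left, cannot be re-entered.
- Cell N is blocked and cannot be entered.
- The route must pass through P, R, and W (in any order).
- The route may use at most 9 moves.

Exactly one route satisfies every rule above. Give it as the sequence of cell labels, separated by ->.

Any route must reach P, R, and W and still end at H within 9 moves, so the order of the required stops is forced.
Route from I: 2× down (reaching Q), right to R, down to W, 2× left (reaching U), 3× up (reaching H) — 9 moves in all.
Check: all required cells visited; 9 ≤ 9 moves.

I -> M -> Q -> R -> W -> V -> U -> P -> L -> H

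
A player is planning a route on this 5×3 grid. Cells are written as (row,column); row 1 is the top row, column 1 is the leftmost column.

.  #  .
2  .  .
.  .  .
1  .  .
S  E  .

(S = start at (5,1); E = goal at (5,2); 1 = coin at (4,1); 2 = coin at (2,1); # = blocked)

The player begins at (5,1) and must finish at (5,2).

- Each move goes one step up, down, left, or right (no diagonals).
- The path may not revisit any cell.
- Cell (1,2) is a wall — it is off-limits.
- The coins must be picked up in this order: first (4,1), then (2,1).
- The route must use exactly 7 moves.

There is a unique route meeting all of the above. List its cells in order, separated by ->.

(5,1) -> (4,1) -> (3,1) -> (2,1) -> (2,2) -> (3,2) -> (4,2) -> (5,2)

The waypoints must appear in the order (4,1), (2,1), with no cell reused.
Route from (5,1): 3× up (reaching (2,1)), right to (2,2), 3× down (reaching (5,2)) — 7 moves in all.
Check: order respected (1 at step 1, 2 at step 3); 7 moves as required.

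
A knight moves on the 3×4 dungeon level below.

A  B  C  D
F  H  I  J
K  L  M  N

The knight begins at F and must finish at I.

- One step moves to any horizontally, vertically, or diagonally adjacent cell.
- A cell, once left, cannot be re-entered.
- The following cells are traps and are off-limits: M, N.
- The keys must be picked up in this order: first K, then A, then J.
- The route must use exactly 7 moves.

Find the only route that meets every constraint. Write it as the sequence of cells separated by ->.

F -> K -> H -> A -> B -> C -> J -> I

The waypoints must appear in the order K, A, J, with no cell reused.
Route from F: down 1 to K, up-right 1 to H, up-left 1 to A, right 2 to C, down-right 1 to J, left 1 to I — 7 moves in all.
Check: order respected (K at step 1, A at step 3, J at step 6); 7 moves as required.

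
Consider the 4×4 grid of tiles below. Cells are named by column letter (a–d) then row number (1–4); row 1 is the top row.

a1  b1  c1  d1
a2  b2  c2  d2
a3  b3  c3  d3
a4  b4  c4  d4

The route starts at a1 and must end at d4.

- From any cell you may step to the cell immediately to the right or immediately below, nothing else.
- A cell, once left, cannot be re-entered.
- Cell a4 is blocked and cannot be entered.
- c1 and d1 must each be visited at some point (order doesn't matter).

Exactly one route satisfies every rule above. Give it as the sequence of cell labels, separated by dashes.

Moves only go right or down, so the column and row indices never decrease.
Route from a1: right 3 to d1, down 3 to d4 — 6 moves in all.
Check: all required cells visited.

a1 - b1 - c1 - d1 - d2 - d3 - d4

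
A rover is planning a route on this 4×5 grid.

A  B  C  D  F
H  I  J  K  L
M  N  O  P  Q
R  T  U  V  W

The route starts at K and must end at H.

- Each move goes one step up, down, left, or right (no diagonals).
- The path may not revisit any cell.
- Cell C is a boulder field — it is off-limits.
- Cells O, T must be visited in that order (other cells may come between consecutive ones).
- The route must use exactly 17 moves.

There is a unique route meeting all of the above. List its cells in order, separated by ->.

K -> D -> F -> L -> Q -> W -> V -> P -> O -> U -> T -> R -> M -> N -> I -> B -> A -> H

The waypoints must appear in the order O, T, with no cell reused.
Route from K: up 1 to D, right 1 to F, down 3 to W, left 1 to V, up 1 to P, left 1 to O, down 1 to U, left 2 to R, up 1 to M, right 1 to N, up 2 to B, left 1 to A, down 1 to H — 17 moves in all.
Check: order respected (O at step 8, T at step 10); 17 moves as required.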